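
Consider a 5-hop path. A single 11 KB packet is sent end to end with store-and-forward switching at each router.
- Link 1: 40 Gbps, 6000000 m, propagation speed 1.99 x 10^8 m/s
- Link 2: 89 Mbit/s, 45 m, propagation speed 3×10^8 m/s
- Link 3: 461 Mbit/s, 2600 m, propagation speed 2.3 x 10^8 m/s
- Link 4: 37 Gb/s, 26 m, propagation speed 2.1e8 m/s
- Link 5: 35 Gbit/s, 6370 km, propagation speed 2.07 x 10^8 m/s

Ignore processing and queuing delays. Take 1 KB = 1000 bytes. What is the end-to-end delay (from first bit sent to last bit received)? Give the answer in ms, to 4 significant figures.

L = 88000 bits.
Transmission delays (L/R per hop): 0.0022, 0.988764, 0.190889, 0.00237838, 0.00251429 ms; sum = 1.18675 ms.
Propagation delays (d/s per hop): 30.1508, 0.00015, 0.0113043, 0.00012381, 30.7729 ms; sum = 60.9353 ms.
End-to-end = 62.12 ms.

62.12 ms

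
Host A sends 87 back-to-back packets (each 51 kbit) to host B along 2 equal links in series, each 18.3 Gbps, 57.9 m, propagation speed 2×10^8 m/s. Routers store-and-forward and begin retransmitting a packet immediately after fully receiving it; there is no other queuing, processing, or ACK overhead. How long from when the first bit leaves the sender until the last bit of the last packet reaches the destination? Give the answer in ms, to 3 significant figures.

0.246 ms

Per-hop transmission t_tx = L/R = 51000/18300000000 = 0.00278689 ms.
Per-hop propagation t_prop = 57.9/200000000 = 0.0002895 ms.
Pipeline fill: first packet needs 2·t_tx to clear all hops; remaining 86 packets each add one t_tx.
Total = (2+87-1)·t_tx + 2·t_prop = 88·0.00278689 + 2·0.0002895 = 0.246 ms.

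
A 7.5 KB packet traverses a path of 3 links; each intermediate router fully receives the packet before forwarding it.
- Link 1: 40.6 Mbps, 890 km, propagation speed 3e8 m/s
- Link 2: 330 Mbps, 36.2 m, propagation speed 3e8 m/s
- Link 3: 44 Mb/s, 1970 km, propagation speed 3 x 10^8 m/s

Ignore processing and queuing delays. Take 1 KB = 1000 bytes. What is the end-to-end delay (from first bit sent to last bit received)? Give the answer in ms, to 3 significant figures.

12.6 ms

L = 60000 bits.
Transmission delays (L/R per hop): 1.47783, 0.181818, 1.36364 ms; sum = 3.02329 ms.
Propagation delays (d/s per hop): 2.96667, 0.000120667, 6.56667 ms; sum = 9.53345 ms.
End-to-end = 12.6 ms.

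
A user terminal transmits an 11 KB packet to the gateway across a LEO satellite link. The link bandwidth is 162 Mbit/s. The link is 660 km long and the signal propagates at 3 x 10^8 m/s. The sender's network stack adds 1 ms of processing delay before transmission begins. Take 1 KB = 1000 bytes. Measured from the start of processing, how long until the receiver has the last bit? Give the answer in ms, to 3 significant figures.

L = 88000 bits.
Transmission delay = L/R = 88000 / 162000000 = 0.54321 ms.
Propagation delay = d/s = 660000 m / 300000000 m/s = 2.2 ms.
Plus processing delay 1 ms = 1 ms.
Total = 3.74 ms.

3.74 ms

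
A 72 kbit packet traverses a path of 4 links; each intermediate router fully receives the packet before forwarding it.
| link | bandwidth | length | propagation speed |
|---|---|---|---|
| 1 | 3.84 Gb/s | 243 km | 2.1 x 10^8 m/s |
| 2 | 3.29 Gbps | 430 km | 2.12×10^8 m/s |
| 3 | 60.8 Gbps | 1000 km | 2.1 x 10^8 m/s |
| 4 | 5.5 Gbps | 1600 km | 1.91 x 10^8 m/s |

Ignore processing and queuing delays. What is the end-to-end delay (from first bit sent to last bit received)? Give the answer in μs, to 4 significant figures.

16380 μs

L = 72000 bits.
Transmission delays (L/R per hop): 18.75, 21.8845, 1.18421, 13.0909 μs; sum = 54.9096 μs.
Propagation delays (d/s per hop): 1157.14, 2028.3, 4761.9, 8376.96 μs; sum = 16324.3 μs.
End-to-end = 16380 μs.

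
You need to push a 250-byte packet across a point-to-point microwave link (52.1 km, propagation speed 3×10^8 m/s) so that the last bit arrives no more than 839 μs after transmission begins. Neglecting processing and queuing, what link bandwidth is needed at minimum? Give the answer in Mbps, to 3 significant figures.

L = 2000 bits.
Propagation delay = 52100 / 300000000 = 173.667 μs.
Transmission budget = 839 − 173.667 = 665.333 μs.
R ≥ L / t_tx = 2000 bits / 0.000665333 s = 3.01 Mbps.

3.01 Mbps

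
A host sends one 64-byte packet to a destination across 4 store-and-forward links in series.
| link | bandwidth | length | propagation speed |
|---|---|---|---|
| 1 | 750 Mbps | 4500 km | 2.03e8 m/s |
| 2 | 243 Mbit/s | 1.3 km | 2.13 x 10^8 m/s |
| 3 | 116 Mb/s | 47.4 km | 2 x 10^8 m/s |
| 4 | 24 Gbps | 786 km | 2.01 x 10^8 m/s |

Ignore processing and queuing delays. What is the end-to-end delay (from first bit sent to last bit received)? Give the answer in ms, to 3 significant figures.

26.3 ms

L = 64 × 8 = 512 bits.
Transmission delays (L/R per hop): 0.000682667, 0.002107, 0.00441379, 2.13333e-05 ms; sum = 0.00722479 ms.
Propagation delays (d/s per hop): 22.1675, 0.00610329, 0.237, 3.91045 ms; sum = 26.321 ms.
End-to-end = 26.3 ms.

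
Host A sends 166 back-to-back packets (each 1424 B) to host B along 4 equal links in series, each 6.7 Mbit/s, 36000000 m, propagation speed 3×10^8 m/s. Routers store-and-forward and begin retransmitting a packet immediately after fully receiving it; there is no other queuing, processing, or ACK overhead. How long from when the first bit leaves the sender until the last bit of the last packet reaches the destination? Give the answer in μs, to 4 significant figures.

767400 μs

Per-hop transmission t_tx = L/R = 11392/6700000 = 1700.3 μs.
Per-hop propagation t_prop = 36000000/300000000 = 120000 μs.
Pipeline fill: first packet needs 4·t_tx to clear all hops; remaining 165 packets each add one t_tx.
Total = (4+166-1)·t_tx + 4·t_prop = 169·1700.3 + 4·120000 = 767400 μs.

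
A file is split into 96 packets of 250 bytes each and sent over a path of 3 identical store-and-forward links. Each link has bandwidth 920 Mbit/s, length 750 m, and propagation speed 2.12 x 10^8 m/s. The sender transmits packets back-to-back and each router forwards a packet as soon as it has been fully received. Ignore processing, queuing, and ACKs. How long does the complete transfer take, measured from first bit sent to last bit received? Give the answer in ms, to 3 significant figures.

Per-hop transmission t_tx = L/R = 2000/920000000 = 0.00217391 ms.
Per-hop propagation t_prop = 750/212000000 = 0.00353774 ms.
Pipeline fill: first packet needs 3·t_tx to clear all hops; remaining 95 packets each add one t_tx.
Total = (3+96-1)·t_tx + 3·t_prop = 98·0.00217391 + 3·0.00353774 = 0.224 ms.

0.224 ms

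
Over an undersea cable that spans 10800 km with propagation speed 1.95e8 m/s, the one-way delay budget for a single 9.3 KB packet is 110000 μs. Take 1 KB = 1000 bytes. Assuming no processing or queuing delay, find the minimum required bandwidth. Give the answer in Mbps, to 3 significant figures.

L = 74400 bits.
Propagation delay = 10800000 / 195000000 = 55384.6 μs.
Transmission budget = 110000 − 55384.6 = 54615.4 μs.
R ≥ L / t_tx = 74400 bits / 0.0546154 s = 1.36 Mbps.

1.36 Mbps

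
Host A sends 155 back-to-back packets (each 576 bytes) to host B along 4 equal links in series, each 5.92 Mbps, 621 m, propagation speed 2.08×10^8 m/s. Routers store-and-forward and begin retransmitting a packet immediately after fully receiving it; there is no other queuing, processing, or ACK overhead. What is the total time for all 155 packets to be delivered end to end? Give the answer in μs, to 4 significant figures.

Per-hop transmission t_tx = L/R = 4608/5920000 = 778.378 μs.
Per-hop propagation t_prop = 621/208000000 = 2.98558 μs.
Pipeline fill: first packet needs 4·t_tx to clear all hops; remaining 154 packets each add one t_tx.
Total = (4+155-1)·t_tx + 4·t_prop = 158·778.378 + 4·2.98558 = 123000 μs.

123000 μs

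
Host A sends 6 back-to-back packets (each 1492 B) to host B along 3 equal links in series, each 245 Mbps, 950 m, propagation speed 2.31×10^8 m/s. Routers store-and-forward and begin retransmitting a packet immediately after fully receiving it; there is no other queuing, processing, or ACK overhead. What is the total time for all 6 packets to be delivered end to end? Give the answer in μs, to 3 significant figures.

Per-hop transmission t_tx = L/R = 11936/245000000 = 48.7184 μs.
Per-hop propagation t_prop = 950/231000000 = 4.11255 μs.
Pipeline fill: first packet needs 3·t_tx to clear all hops; remaining 5 packets each add one t_tx.
Total = (3+6-1)·t_tx + 3·t_prop = 8·48.7184 + 3·4.11255 = 402 μs.

402 μs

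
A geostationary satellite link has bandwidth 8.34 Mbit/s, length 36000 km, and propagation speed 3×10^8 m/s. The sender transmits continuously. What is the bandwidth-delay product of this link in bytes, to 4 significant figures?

125100 bytes

Propagation delay = 36000000 / 300000000 = 0.12 s.
BDP = R × t_prop = 8340000 × 0.12 = 1000800 bits.
In bytes: 1000800/8 = 125100 bytes.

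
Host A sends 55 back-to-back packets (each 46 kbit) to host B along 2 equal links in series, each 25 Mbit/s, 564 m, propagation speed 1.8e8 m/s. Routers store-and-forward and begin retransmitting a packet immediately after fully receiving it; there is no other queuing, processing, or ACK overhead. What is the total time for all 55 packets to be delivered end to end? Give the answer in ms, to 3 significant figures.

103 ms

Per-hop transmission t_tx = L/R = 46000/25000000 = 1.84 ms.
Per-hop propagation t_prop = 564/180000000 = 0.00313333 ms.
Pipeline fill: first packet needs 2·t_tx to clear all hops; remaining 54 packets each add one t_tx.
Total = (2+55-1)·t_tx + 2·t_prop = 56·1.84 + 2·0.00313333 = 103 ms.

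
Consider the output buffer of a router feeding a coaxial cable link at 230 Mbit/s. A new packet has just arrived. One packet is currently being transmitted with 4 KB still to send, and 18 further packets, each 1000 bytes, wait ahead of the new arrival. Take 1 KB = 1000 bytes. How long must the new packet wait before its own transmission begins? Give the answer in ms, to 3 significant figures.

0.765 ms

Each queued packet: L/R = 8000/230000000 = 0.0347826 ms.
18 queued → 0.626087 ms.
Plus remaining 32000 bits of current packet: 0.13913 ms.
Queuing delay = 0.765 ms.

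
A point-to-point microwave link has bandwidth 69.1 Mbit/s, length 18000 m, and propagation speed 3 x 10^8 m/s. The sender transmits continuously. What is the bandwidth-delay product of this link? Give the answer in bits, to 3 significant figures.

4150 bits

Propagation delay = 18000 / 300000000 = 6e-05 s.
BDP = R × t_prop = 69100000 × 6e-05 = 4146 bits.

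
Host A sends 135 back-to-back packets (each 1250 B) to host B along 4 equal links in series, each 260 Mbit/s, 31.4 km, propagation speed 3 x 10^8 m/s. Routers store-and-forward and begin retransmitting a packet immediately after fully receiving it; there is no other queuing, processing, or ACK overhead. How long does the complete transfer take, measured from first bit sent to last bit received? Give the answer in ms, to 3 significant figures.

5.73 ms

Per-hop transmission t_tx = L/R = 10000/260000000 = 0.0384615 ms.
Per-hop propagation t_prop = 31400/300000000 = 0.104667 ms.
Pipeline fill: first packet needs 4·t_tx to clear all hops; remaining 134 packets each add one t_tx.
Total = (4+135-1)·t_tx + 4·t_prop = 138·0.0384615 + 4·0.104667 = 5.73 ms.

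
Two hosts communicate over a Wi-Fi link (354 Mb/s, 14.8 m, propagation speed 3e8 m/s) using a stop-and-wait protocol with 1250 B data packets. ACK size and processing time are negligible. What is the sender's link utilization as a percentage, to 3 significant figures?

t_tx = L/R = 10000/354000000 = 2.82486e-05 s.
t_prop = 14.8/300000000 = 4.93333e-08 s; RTT = 9.86667e-08 s.
Cycle = t_tx + RTT = 2.83473e-05 s.
Utilization = t_tx / cycle = 2.82486e-05/2.83473e-05 = 99.7 %.

99.7 %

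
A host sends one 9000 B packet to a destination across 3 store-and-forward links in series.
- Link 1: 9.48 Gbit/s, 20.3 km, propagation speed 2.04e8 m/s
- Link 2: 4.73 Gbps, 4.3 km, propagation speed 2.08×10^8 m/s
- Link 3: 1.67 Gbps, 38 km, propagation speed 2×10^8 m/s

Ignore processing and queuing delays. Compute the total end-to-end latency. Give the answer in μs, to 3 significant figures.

L = 9000 × 8 = 72000 bits.
Transmission delays (L/R per hop): 7.59494, 15.222, 43.1138 μs; sum = 65.9307 μs.
Propagation delays (d/s per hop): 99.5098, 20.6731, 190 μs; sum = 310.183 μs.
End-to-end = 376 μs.

376 μs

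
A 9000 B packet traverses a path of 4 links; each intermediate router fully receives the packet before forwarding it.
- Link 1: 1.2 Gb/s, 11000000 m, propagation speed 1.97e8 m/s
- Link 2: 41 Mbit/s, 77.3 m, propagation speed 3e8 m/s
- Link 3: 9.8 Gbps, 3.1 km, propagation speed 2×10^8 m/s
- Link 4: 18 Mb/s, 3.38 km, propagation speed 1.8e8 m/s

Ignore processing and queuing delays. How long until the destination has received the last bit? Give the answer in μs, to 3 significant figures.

61700 μs

L = 9000 × 8 = 72000 bits.
Transmission delays (L/R per hop): 60, 1756.1, 7.34694, 4000 μs; sum = 5823.44 μs.
Propagation delays (d/s per hop): 55837.6, 0.257667, 15.5, 18.7778 μs; sum = 55872.1 μs.
End-to-end = 61700 μs.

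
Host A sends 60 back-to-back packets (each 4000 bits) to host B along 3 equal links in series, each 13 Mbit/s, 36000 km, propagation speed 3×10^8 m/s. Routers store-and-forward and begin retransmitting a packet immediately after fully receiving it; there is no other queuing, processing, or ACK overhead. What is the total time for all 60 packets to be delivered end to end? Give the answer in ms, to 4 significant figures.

Per-hop transmission t_tx = L/R = 4000/13000000 = 0.307692 ms.
Per-hop propagation t_prop = 36000000/300000000 = 120 ms.
Pipeline fill: first packet needs 3·t_tx to clear all hops; remaining 59 packets each add one t_tx.
Total = (3+60-1)·t_tx + 3·t_prop = 62·0.307692 + 3·120 = 379.1 ms.

379.1 ms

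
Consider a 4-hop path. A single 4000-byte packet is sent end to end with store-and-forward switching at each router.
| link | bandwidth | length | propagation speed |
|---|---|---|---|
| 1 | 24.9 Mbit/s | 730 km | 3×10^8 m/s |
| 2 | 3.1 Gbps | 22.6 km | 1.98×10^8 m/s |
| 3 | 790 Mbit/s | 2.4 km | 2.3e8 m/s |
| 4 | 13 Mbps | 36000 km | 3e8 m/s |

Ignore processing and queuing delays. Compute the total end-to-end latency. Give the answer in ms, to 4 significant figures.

L = 4000 × 8 = 32000 bits.
Transmission delays (L/R per hop): 1.28514, 0.0103226, 0.0405063, 2.46154 ms; sum = 3.79751 ms.
Propagation delays (d/s per hop): 2.43333, 0.114141, 0.0104348, 120 ms; sum = 122.558 ms.
End-to-end = 126.4 ms.

126.4 ms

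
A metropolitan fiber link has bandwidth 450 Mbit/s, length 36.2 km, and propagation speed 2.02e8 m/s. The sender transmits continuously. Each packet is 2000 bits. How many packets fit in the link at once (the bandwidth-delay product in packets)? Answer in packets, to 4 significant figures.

Propagation delay = 36200 / 202000000 = 0.000179208 s.
BDP = R × t_prop = 450000000 × 0.000179208 = 80643.6 bits.
In packets of 2000 bits: 40.32 packets.

40.32 packets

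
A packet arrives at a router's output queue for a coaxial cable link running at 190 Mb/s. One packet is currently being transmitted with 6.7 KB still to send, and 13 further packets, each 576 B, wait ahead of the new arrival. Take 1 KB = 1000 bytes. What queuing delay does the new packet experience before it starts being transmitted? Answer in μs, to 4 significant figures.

Each queued packet: L/R = 4608/190000000 = 24.2526 μs.
13 queued → 315.284 μs.
Plus remaining 53600 bits of current packet: 282.105 μs.
Queuing delay = 597.4 μs.

597.4 μs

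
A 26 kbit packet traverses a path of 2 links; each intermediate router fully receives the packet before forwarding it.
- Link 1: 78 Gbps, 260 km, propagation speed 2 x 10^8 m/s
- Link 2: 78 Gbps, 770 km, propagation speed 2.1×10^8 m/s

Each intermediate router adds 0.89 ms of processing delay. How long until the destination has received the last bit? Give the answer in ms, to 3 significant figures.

L = 26000 bits.
Transmission delay per hop = L/R = 26000/78000000000 = 0.000333333 ms; 2 hops → 0.000666667 ms.
Propagation delays (d/s per hop): 1.3, 3.66667 ms; sum = 4.96667 ms.
Processing at 1 router(s): 1 × 0.89 ms = 0.89 ms.
End-to-end = 5.86 ms.

5.86 ms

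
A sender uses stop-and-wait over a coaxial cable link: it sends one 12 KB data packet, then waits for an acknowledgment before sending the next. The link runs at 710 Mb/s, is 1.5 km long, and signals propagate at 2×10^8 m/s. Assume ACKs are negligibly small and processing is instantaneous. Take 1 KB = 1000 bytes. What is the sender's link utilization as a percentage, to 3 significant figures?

90.0 %

t_tx = L/R = 96000/710000000 = 0.000135211 s.
t_prop = 1500/200000000 = 7.5e-06 s; RTT = 1.5e-05 s.
Cycle = t_tx + RTT = 0.000150211 s.
Utilization = t_tx / cycle = 0.000135211/0.000150211 = 90.0 %.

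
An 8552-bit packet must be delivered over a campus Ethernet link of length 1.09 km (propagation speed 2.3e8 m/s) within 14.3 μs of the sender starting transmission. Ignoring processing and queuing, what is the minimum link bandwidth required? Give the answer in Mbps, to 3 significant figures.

894 Mbps

Propagation delay = 1090 / 2.3e+08 = 4.73913 μs.
Transmission budget = 14.3 − 4.73913 = 9.56087 μs.
R ≥ L / t_tx = 8552 bits / 9.56087e-06 s = 894 Mbps.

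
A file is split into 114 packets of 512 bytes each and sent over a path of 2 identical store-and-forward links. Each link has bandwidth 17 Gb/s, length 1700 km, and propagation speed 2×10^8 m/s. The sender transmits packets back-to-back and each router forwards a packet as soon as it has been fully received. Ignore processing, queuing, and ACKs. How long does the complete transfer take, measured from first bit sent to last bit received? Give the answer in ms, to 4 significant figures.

Per-hop transmission t_tx = L/R = 4096/17000000000 = 0.000240941 ms.
Per-hop propagation t_prop = 1700000/200000000 = 8.5 ms.
Pipeline fill: first packet needs 2·t_tx to clear all hops; remaining 113 packets each add one t_tx.
Total = (2+114-1)·t_tx + 2·t_prop = 115·0.000240941 + 2·8.5 = 17.03 ms.

17.03 ms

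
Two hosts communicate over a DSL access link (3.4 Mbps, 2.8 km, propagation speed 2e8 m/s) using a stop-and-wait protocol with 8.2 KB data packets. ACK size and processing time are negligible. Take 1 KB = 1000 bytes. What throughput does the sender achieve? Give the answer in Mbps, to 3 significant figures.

3.40 Mbps

t_tx = L/R = 65600/3400000 = 0.0192941 s.
t_prop = 2800/200000000 = 1.4e-05 s; RTT = 2.8e-05 s.
Cycle = t_tx + RTT = 0.0193221 s.
Throughput = L / cycle = 65600 / 0.0193221 = 3.40 Mbps.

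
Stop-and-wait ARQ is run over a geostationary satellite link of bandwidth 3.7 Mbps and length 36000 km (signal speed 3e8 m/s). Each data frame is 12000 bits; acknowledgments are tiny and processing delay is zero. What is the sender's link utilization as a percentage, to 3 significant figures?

t_tx = L/R = 12000/3700000 = 0.00324324 s.
t_prop = 36000000/300000000 = 0.12 s; RTT = 0.24 s.
Cycle = t_tx + RTT = 0.243243 s.
Utilization = t_tx / cycle = 0.00324324/0.243243 = 1.33 %.

1.33 %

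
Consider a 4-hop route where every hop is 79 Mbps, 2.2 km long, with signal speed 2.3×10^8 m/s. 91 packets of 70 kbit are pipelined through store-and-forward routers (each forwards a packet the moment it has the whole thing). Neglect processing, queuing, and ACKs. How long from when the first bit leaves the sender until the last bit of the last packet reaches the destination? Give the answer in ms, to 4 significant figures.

83.33 ms

Per-hop transmission t_tx = L/R = 70000/79000000 = 0.886076 ms.
Per-hop propagation t_prop = 2200/2.3e+08 = 0.00956522 ms.
Pipeline fill: first packet needs 4·t_tx to clear all hops; remaining 90 packets each add one t_tx.
Total = (4+91-1)·t_tx + 4·t_prop = 94·0.886076 + 4·0.00956522 = 83.33 ms.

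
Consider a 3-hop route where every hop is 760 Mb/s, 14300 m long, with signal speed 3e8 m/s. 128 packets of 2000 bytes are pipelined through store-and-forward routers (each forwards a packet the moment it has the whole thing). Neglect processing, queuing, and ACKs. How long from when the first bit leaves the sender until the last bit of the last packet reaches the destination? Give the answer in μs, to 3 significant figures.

Per-hop transmission t_tx = L/R = 16000/760000000 = 21.0526 μs.
Per-hop propagation t_prop = 14300/300000000 = 47.6667 μs.
Pipeline fill: first packet needs 3·t_tx to clear all hops; remaining 127 packets each add one t_tx.
Total = (3+128-1)·t_tx + 3·t_prop = 130·21.0526 + 3·47.6667 = 2880 μs.

2880 μs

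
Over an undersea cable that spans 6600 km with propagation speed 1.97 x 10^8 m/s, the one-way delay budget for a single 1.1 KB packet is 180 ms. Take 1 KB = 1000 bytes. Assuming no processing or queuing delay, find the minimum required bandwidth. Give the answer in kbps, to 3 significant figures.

60.1 kbps

L = 8800 bits.
Propagation delay = 6600000 / 197000000 = 33.5025 ms.
Transmission budget = 180 − 33.5025 = 146.497 ms.
R ≥ L / t_tx = 8800 bits / 0.146497 s = 60.1 kbps.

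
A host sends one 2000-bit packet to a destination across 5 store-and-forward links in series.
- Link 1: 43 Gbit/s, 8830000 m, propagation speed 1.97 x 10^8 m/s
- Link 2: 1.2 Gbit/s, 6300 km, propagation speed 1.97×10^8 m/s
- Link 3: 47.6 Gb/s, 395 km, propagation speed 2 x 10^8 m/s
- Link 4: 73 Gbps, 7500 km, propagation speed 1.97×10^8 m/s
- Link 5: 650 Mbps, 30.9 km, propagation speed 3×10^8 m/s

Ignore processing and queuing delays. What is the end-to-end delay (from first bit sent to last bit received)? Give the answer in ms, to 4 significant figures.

Transmission delays (L/R per hop): 4.65116e-05, 0.00166667, 4.20168e-05, 2.73973e-05, 0.00307692 ms; sum = 0.00485952 ms.
Propagation delays (d/s per hop): 44.8223, 31.9797, 1.975, 38.0711, 0.103 ms; sum = 116.951 ms.
End-to-end = 117.0 ms.

117.0 ms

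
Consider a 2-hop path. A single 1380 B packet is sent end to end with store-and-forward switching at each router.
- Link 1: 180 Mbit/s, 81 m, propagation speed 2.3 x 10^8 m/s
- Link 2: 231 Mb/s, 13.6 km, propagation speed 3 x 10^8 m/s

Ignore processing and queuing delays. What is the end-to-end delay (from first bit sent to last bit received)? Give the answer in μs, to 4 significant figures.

154.8 μs

L = 1380 × 8 = 11040 bits.
Transmission delays (L/R per hop): 61.3333, 47.7922 μs; sum = 109.126 μs.
Propagation delays (d/s per hop): 0.352174, 45.3333 μs; sum = 45.6855 μs.
End-to-end = 154.8 μs.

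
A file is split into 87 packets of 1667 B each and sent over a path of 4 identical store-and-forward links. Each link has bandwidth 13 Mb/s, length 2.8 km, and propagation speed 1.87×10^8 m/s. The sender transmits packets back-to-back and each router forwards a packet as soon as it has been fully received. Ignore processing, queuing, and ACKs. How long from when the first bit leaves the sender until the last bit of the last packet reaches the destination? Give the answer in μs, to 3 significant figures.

Per-hop transmission t_tx = L/R = 13336/13000000 = 1025.85 μs.
Per-hop propagation t_prop = 2800/187000000 = 14.9733 μs.
Pipeline fill: first packet needs 4·t_tx to clear all hops; remaining 86 packets each add one t_tx.
Total = (4+87-1)·t_tx + 4·t_prop = 90·1025.85 + 4·14.9733 = 92400 μs.

92400 μs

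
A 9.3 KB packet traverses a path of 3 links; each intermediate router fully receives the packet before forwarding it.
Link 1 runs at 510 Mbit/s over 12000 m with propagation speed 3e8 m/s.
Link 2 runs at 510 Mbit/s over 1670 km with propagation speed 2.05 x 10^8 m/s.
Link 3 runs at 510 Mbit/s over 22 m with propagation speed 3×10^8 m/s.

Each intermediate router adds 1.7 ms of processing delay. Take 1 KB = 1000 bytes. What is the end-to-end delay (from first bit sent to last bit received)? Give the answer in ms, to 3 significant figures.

12.0 ms

L = 74400 bits.
Transmission delay per hop = L/R = 74400/510000000 = 0.145882 ms; 3 hops → 0.437647 ms.
Propagation delays (d/s per hop): 0.04, 8.14634, 7.33333e-05 ms; sum = 8.18641 ms.
Processing at 2 router(s): 2 × 1.7 ms = 3.4 ms.
End-to-end = 12.0 ms.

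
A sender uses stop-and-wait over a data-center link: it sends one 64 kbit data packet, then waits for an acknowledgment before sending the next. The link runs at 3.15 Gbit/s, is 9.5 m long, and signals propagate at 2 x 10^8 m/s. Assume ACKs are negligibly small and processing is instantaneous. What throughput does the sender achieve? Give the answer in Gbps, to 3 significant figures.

3.14 Gbps

t_tx = L/R = 64000/3150000000 = 2.03175e-05 s.
t_prop = 9.5/200000000 = 4.75e-08 s; RTT = 9.5e-08 s.
Cycle = t_tx + RTT = 2.04125e-05 s.
Throughput = L / cycle = 64000 / 2.04125e-05 = 3.14 Gbps.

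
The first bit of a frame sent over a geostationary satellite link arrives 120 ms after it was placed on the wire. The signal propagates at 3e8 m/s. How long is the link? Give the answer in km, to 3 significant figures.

d = s × t_prop = 300000000 × 0.12 = 36000 km.

36000 km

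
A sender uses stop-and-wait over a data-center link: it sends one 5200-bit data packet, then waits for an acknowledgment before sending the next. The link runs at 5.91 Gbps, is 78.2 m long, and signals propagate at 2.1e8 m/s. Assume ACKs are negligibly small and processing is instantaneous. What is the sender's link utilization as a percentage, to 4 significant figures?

t_tx = L/R = 5200/5910000000 = 8.79865e-07 s.
t_prop = 78.2/210000000 = 3.72381e-07 s; RTT = 7.44762e-07 s.
Cycle = t_tx + RTT = 1.62463e-06 s.
Utilization = t_tx / cycle = 8.79865e-07/1.62463e-06 = 54.16 %.

54.16 %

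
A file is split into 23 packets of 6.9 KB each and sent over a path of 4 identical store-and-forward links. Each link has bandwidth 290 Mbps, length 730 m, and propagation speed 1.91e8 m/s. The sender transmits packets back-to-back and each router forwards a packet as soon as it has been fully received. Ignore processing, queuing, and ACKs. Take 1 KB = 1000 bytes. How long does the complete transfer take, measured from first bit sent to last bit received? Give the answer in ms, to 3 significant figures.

4.96 ms

Per-hop transmission t_tx = L/R = 55200/290000000 = 0.190345 ms.
Per-hop propagation t_prop = 730/191000000 = 0.00382199 ms.
Pipeline fill: first packet needs 4·t_tx to clear all hops; remaining 22 packets each add one t_tx.
Total = (4+23-1)·t_tx + 4·t_prop = 26·0.190345 + 4·0.00382199 = 4.96 ms.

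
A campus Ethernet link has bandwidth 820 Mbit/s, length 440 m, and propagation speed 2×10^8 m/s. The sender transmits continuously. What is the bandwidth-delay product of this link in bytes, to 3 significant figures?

Propagation delay = 440 / 200000000 = 2.2e-06 s.
BDP = R × t_prop = 820000000 × 2.2e-06 = 1804 bits.
In bytes: 1804/8 = 226 bytes.

226 bytes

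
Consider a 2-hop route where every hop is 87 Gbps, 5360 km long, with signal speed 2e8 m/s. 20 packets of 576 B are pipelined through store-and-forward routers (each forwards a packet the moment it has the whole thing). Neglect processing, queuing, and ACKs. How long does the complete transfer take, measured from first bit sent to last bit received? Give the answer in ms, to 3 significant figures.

Per-hop transmission t_tx = L/R = 4608/87000000000 = 5.29655e-05 ms.
Per-hop propagation t_prop = 5360000/200000000 = 26.8 ms.
Pipeline fill: first packet needs 2·t_tx to clear all hops; remaining 19 packets each add one t_tx.
Total = (2+20-1)·t_tx + 2·t_prop = 21·5.29655e-05 + 2·26.8 = 53.6 ms.

53.6 ms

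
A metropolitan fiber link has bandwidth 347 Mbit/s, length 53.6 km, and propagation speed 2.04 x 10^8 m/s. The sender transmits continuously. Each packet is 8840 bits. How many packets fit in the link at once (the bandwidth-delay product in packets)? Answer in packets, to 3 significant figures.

Propagation delay = 53600 / 204000000 = 0.000262745 s.
BDP = R × t_prop = 347000000 × 0.000262745 = 91172.5 bits.
In packets of 8840 bits: 10.3 packets.

10.3 packets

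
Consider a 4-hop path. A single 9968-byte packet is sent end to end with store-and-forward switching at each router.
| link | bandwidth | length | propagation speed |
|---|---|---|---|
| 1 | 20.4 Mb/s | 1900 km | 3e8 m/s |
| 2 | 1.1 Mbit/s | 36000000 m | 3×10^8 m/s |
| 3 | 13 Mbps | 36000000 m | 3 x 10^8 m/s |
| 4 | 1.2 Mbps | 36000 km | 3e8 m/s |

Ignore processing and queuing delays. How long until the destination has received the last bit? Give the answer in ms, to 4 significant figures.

515.3 ms

L = 9968 × 8 = 79744 bits.
Transmission delays (L/R per hop): 3.90902, 72.4945, 6.13415, 66.4533 ms; sum = 148.991 ms.
Propagation delays (d/s per hop): 6.33333, 120, 120, 120 ms; sum = 366.333 ms.
End-to-end = 515.3 ms.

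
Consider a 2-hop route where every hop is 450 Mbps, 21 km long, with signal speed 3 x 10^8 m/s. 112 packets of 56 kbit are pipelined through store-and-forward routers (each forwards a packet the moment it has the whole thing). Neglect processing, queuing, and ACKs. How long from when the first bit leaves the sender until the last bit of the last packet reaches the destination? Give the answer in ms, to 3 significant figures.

Per-hop transmission t_tx = L/R = 56000/450000000 = 0.124444 ms.
Per-hop propagation t_prop = 21000/300000000 = 0.07 ms.
Pipeline fill: first packet needs 2·t_tx to clear all hops; remaining 111 packets each add one t_tx.
Total = (2+112-1)·t_tx + 2·t_prop = 113·0.124444 + 2·0.07 = 14.2 ms.

14.2 ms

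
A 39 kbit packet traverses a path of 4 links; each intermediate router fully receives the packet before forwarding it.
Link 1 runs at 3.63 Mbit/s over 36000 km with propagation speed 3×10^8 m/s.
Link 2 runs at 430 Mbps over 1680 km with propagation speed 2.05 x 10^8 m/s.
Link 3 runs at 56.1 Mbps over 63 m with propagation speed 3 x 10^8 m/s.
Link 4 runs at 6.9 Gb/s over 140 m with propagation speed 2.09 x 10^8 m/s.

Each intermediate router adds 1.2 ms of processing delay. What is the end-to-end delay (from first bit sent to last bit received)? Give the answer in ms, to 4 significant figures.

L = 39000 bits.
Transmission delays (L/R per hop): 10.7438, 0.0906977, 0.695187, 0.00565217 ms; sum = 11.5353 ms.
Propagation delays (d/s per hop): 120, 8.19512, 0.00021, 0.000669856 ms; sum = 128.196 ms.
Processing at 3 router(s): 3 × 1.2 ms = 3.6 ms.
End-to-end = 143.3 ms.

143.3 ms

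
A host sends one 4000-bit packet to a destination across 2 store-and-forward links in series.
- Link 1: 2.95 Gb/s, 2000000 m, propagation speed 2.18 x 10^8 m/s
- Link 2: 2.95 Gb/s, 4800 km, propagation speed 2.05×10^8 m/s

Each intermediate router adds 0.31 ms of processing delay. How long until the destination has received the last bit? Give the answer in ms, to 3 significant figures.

32.9 ms

Transmission delay per hop = L/R = 4000/2950000000 = 0.00135593 ms; 2 hops → 0.00271186 ms.
Propagation delays (d/s per hop): 9.17431, 23.4146 ms; sum = 32.5889 ms.
Processing at 1 router(s): 1 × 0.31 ms = 0.31 ms.
End-to-end = 32.9 ms.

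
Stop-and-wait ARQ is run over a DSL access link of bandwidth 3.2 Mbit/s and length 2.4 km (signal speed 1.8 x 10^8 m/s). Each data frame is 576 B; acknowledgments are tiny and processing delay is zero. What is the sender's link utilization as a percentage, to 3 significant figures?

t_tx = L/R = 4608/3200000 = 0.00144 s.
t_prop = 2400/180000000 = 1.33333e-05 s; RTT = 2.66667e-05 s.
Cycle = t_tx + RTT = 0.00146667 s.
Utilization = t_tx / cycle = 0.00144/0.00146667 = 98.2 %.

98.2 %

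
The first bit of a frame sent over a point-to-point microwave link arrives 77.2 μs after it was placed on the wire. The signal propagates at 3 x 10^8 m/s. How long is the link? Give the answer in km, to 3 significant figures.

d = s × t_prop = 300000000 × 7.72e-05 = 23.2 km.

23.2 km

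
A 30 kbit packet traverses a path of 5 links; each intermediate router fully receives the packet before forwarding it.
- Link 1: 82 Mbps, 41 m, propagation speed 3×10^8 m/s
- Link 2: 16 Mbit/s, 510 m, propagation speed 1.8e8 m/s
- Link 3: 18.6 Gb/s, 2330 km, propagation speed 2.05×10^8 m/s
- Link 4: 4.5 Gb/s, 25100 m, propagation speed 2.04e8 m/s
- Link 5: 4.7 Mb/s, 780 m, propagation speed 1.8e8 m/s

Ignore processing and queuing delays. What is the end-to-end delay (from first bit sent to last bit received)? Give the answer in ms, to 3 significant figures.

20.1 ms

L = 30000 bits.
Transmission delays (L/R per hop): 0.365854, 1.875, 0.0016129, 0.00666667, 6.38298 ms; sum = 8.63211 ms.
Propagation delays (d/s per hop): 0.000136667, 0.00283333, 11.3659, 0.123039, 0.00433333 ms; sum = 11.4962 ms.
End-to-end = 20.1 ms.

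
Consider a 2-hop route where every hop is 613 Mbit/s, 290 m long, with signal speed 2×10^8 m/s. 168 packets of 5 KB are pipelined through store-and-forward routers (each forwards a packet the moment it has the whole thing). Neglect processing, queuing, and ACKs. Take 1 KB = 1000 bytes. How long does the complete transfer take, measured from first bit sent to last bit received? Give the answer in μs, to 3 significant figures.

Per-hop transmission t_tx = L/R = 40000/613000000 = 65.2529 μs.
Per-hop propagation t_prop = 290/200000000 = 1.45 μs.
Pipeline fill: first packet needs 2·t_tx to clear all hops; remaining 167 packets each add one t_tx.
Total = (2+168-1)·t_tx + 2·t_prop = 169·65.2529 + 2·1.45 = 11000 μs.

11000 μs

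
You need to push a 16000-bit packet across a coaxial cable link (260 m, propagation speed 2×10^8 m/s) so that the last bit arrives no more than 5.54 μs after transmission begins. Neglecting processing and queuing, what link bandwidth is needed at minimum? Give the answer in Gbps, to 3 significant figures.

3.77 Gbps

Propagation delay = 260 / 200000000 = 1.3 μs.
Transmission budget = 5.54 − 1.3 = 4.24 μs.
R ≥ L / t_tx = 16000 bits / 4.24e-06 s = 3.77 Gbps.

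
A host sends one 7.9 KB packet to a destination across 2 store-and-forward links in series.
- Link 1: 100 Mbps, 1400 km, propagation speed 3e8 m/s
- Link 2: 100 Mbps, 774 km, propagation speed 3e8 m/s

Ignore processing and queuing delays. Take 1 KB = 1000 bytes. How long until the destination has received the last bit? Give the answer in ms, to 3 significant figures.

8.51 ms

L = 63200 bits.
Transmission delay per hop = L/R = 63200/100000000 = 0.632 ms; 2 hops → 1.264 ms.
Propagation delays (d/s per hop): 4.66667, 2.58 ms; sum = 7.24667 ms.
End-to-end = 8.51 ms.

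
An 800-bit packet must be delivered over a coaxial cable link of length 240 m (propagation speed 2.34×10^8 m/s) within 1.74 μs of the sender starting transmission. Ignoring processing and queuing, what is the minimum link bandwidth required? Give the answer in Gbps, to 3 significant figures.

Propagation delay = 240 / 234000000 = 1.02564 μs.
Transmission budget = 1.74 − 1.02564 = 0.714359 μs.
R ≥ L / t_tx = 800 bits / 7.14359e-07 s = 1.12 Gbps.

1.12 Gbps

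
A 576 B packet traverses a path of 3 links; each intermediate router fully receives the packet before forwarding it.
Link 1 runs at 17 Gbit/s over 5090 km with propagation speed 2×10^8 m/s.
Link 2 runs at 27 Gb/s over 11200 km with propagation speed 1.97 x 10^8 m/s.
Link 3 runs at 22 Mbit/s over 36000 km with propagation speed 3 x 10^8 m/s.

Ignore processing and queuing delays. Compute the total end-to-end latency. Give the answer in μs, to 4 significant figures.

202500 μs

L = 576 × 8 = 4608 bits.
Transmission delays (L/R per hop): 0.271059, 0.170667, 209.455 μs; sum = 209.896 μs.
Propagation delays (d/s per hop): 25450, 56852.8, 120000 μs; sum = 202303 μs.
End-to-end = 202500 μs.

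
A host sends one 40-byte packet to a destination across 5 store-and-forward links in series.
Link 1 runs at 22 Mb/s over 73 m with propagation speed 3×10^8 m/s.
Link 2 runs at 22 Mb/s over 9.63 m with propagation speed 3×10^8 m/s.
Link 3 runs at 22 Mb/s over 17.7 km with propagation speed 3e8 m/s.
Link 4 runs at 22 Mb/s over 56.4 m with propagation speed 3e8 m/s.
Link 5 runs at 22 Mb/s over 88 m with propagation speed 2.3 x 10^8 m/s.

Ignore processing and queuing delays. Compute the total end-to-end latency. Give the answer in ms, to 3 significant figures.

L = 40 × 8 = 320 bits.
Transmission delay per hop = L/R = 320/22000000 = 0.0145455 ms; 5 hops → 0.0727273 ms.
Propagation delays (d/s per hop): 0.000243333, 3.21e-05, 0.059, 0.000188, 0.000382609 ms; sum = 0.059846 ms.
End-to-end = 0.133 ms.

0.133 ms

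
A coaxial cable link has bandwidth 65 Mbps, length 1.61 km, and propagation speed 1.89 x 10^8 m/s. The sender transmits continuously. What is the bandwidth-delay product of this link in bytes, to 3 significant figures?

Propagation delay = 1610 / 189000000 = 8.51852e-06 s.
BDP = R × t_prop = 65000000 × 8.51852e-06 = 553.704 bits.
In bytes: 553.704/8 = 69.2 bytes.

69.2 bytes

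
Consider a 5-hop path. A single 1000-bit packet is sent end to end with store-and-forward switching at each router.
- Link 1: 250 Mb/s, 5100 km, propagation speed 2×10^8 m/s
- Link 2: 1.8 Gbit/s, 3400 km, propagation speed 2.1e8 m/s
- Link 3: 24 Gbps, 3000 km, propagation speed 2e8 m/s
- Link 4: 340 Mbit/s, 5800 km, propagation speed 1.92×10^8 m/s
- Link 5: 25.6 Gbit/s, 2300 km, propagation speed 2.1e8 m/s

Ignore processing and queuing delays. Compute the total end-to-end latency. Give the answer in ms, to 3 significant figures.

97.9 ms

Transmission delays (L/R per hop): 0.004, 0.000555556, 4.16667e-05, 0.00294118, 3.90625e-05 ms; sum = 0.00757746 ms.
Propagation delays (d/s per hop): 25.5, 16.1905, 15, 30.2083, 10.9524 ms; sum = 97.8512 ms.
End-to-end = 97.9 ms.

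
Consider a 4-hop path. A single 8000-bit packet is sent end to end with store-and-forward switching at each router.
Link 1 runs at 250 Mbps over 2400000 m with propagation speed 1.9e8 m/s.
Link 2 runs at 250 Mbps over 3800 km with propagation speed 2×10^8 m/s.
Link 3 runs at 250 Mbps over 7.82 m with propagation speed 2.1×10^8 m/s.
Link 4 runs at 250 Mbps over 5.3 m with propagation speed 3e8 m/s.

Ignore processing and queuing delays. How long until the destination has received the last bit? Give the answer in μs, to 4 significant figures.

31760 μs

Transmission delay per hop = L/R = 8000/250000000 = 32 μs; 4 hops → 128 μs.
Propagation delays (d/s per hop): 12631.6, 19000, 0.0372381, 0.0176667 μs; sum = 31631.6 μs.
End-to-end = 31760 μs.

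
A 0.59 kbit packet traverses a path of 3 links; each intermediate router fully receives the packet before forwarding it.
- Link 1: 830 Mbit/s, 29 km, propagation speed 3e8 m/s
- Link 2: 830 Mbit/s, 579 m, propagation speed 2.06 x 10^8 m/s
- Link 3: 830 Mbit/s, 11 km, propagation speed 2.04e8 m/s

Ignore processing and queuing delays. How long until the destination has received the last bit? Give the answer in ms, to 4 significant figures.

0.1555 ms

L = 590 bits.
Transmission delay per hop = L/R = 590/830000000 = 0.000710843 ms; 3 hops → 0.00213253 ms.
Propagation delays (d/s per hop): 0.0966667, 0.00281068, 0.0539216 ms; sum = 0.153399 ms.
End-to-end = 0.1555 ms.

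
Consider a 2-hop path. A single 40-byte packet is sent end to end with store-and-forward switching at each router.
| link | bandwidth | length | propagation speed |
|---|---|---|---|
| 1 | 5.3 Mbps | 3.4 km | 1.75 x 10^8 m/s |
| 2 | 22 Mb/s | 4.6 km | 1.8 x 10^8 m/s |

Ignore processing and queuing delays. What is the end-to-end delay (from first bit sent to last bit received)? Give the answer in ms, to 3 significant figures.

0.120 ms

L = 40 × 8 = 320 bits.
Transmission delays (L/R per hop): 0.0603774, 0.0145455 ms; sum = 0.0749228 ms.
Propagation delays (d/s per hop): 0.0194286, 0.0255556 ms; sum = 0.0449841 ms.
End-to-end = 0.120 ms.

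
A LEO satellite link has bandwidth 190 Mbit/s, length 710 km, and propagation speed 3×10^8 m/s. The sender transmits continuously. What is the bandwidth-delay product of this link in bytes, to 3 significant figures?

56200 bytes

Propagation delay = 710000 / 300000000 = 0.00236667 s.
BDP = R × t_prop = 190000000 × 0.00236667 = 449667 bits.
In bytes: 449667/8 = 56200 bytes.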